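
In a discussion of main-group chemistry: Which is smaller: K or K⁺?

K⁺

Forming K⁺ removes 1 electron from K. Fewer electrons for the same nuclear charge means less shielding and a higher Z_eff on the remaining electrons, and for main-group metals the entire outer shell is lost.
A cation is smaller than its parent atom: K⁺ < K.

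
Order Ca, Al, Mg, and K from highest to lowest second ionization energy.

IE_2 is the cost of taking one more electron from the +1 cation: Ca⁺ still has 1 valence electron; Al⁺ still has 2 valence electrons; Mg⁺ still has 1 valence electron; K⁺ is the bare [Ar] core.
Pulling an electron out of a noble-gas core costs far more than removing a remaining valence electron, so K sits at the high end of IE_2.
Valence configurations: Ca⁺ [Ar]4s¹, Al⁺ [Ne]3s², Mg⁺ [Ne]3s¹.
The numbers (kJ/mol): Ca 1145, Al 1817, Mg 1451, K 3052.
Hence IE_2: Ca < Mg < Al < K.

K > Al > Mg > Ca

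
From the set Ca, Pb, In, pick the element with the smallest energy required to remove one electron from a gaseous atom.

In

Ca is in period 4, group 2; In is in period 5, group 13; Pb is in period 6, group 14.
Across a period the outer electron is held more tightly (higher IE₁); down a group it sits in a higher shell, more shielded, and comes off more easily.
These sit on a diagonal, where the across-period and down-group effects partly cancel.
Ca > In: the two effects oppose for this pair; the down-group effect wins (590 vs 558 kJ/mol).
Pb > Ca: period and group pull opposite ways; the across-period shift dominates (716 vs 590 kJ/mol).
Approximate values (kJ/mol): Ca 590, In 558, Pb 716.
The smallest energy required to remove one electron from a gaseous atom among these belongs to In.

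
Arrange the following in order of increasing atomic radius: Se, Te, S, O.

O < S < Se < Te

O is in period 2, group 16; S is in period 3, group 16; Se is in period 4, group 16; Te is in period 5, group 16.
Moving right in a period, electrons are added to the same shell under a stronger nuclear pull, so atoms get smaller; moving down, a new shell is opened and atoms get larger.
All are in group 16, so atomic radius increases down the group.
So from smallest to largest: O < S < Se < Te.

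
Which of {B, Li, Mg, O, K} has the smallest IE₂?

Mg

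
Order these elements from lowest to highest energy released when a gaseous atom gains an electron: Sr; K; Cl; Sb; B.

B is in period 2, group 13; Cl is in period 3, group 17; K is in period 4, group 1; Sr is in period 5, group 2; Sb is in period 5, group 15.
EA tends to increase across a period and decrease down a group, though the pattern is less regular than for IE or radius.
These span different periods and groups, so the two trends combine.
B > Sr: both effects reinforce here, so B is clearly the higher of the two.
K > B: this pair runs against the simple trend — see the exception note.
Sb > K: the two effects oppose for this pair; the across-period effect wins (103 vs 48 kJ/mol).
Cl > Sb: both effects reinforce here, so Cl is clearly the higher of the two.
Note the exception: K has a higher electron affinity than B, contrary to the simple trend — B's ns²np¹ configuration gives only a small electron affinity — the sparsely filled np subshell binds an added electron weakly.
Approximate values (kJ/mol): B 27, Cl 349, K 48, Sr 5, Sb 103.
So from lowest to highest: Sr < B < K < Sb < Cl.

Sr, B, K, Sb, Cl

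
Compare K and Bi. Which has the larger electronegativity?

K is in period 4, group 1; Bi is in period 6, group 15.
Smaller atoms with higher effective nuclear charge are more electronegative.
Neither a single period nor a single group — weigh both effects.
Bi > K: period and group pull opposite ways; the across-period shift dominates (2.02 vs 0.82).
Approximate values (Pauling): K 0.82, Bi 2.02.
So Bi has the larger electronegativity (Bi > K).

Bi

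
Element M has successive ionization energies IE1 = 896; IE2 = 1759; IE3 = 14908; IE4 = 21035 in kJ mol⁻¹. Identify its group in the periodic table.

Look for the largest jump between consecutive ionization energies: IE3/IE2 ≈ 8.5, far larger than any earlier ratio.
That jump marks the point where a core electron is being removed. So the atom has 2 valence electrons.
A main-group element with 2 valence electrons is in group 2.

Group 2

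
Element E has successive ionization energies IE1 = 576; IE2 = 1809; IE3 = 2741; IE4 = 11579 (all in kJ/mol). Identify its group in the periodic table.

Group 13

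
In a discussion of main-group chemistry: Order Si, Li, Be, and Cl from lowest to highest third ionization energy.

Si, Cl, Li, Be

After 2 electrons have been removed, what remains? Si²⁺ still has 2 valence electrons; Li²⁺ is already 1 electron into the core; Be²⁺ is the bare [He] core; Cl²⁺ still has 5 valence electrons.
Breaking into a closed-shell core is much more expensive than removing a leftover valence electron — Li and Be have the largest IE_3 here.
Valence configurations: Si²⁺ [Ne]3s², Cl²⁺ [Ne]3s²3p³.
Tabulated IE_3 (kJ/mol): Si 3232, Li 11815, Be 14849, Cl 3822.
Putting it together, IE_3: Si < Cl < Li < Be.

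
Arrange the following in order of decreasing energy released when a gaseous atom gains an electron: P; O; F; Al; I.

O is in period 2, group 16; F is in period 2, group 17; Al is in period 3, group 13; P is in period 3, group 15; I is in period 5, group 17.
Electron affinity generally becomes more exothermic across a period toward the halogens and less exothermic down a group.
These span different periods and groups, so the two trends combine.
P > Al: P lies to the right of Al in period 3, so the across-period effect alone puts P higher.
O > P: both effects reinforce here, so O is clearly the higher of the two.
I > O: period and group pull opposite ways; the across-period shift dominates (295 vs 141 kJ/mol).
F > I: they share group 17; the group trend gives F the larger value.
Approximate values (kJ/mol): O 141, F 328, Al 42, P 72, I 295.
So from highest to lowest: F > I > O > P > Al.

F > I > O > P > Al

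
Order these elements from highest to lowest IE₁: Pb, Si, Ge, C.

C, Si, Ge, Pb

Across a period the outer electron is held more tightly (higher IE₁); down a group it sits in a higher shell, more shielded, and comes off more easily.
All are in group 14, so first ionization energy increases up the group.
So from highest to lowest: C > Si > Ge > Pb.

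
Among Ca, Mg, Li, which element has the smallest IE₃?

Ca

Consider each +2 ion: Ca²⁺ is the bare [Ar] core; Mg²⁺ is the bare [Ne] core; Li²⁺ is already 1 electron into the core.
All of these are removing an electron from a noble-gas core or deeper; the smaller core (lower principal quantum number) is held far more tightly, and within a period the higher nuclear charge binds the same core more tightly.
Tabulated IE_3 (kJ/mol): Ca 4912, Mg 7733, Li 11815.
Putting it together, IE_3: Ca < Mg < Li.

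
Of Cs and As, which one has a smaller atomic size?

As is in period 4, group 15; Cs is in period 6, group 1.
Across a period the added protons contract the valence shell; down a group each new principal shell makes the atom larger.
Here both period and group differ, so the two effects have to be weighed against each other.
Cs > As: both effects reinforce here, so Cs is clearly the larger of the two.
Approximate values (pm): As 121, Cs 232.
So As has the smaller atomic size (As < Cs).

As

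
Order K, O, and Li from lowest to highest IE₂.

K < O < Li

After 1 electron has been removed, what remains? K⁺ is the bare [Ar] core; O⁺ still has 5 valence electrons; Li⁺ is the bare [He] core.
Usually core removal costs more than valence removal, but here the competition is close: a tightly held n=2 valence electron can cost more to remove than an n=3 core electron, so the actual values have to decide it.
Tabulated IE_2 (kJ/mol): K 3052, O 3388, Li 7298.
Overall IE_2 order: K < O < Li.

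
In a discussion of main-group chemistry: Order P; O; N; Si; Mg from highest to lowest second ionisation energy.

After 1 electron has been removed, what remains? P⁺ still has 4 valence electrons; O⁺ still has 5 valence electrons; N⁺ still has 4 valence electrons; Si⁺ still has 3 valence electrons; Mg⁺ still has 1 valence electron.
All are still removing valence electrons, so compare the +1 ions as you would atoms: IE_2 generally rises across a period (higher Z_eff) and falls down a group (larger shell), subject to the usual subshell exceptions.
Valence configurations: P⁺ [Ne]3s²3p², O⁺ [He]2s²2p³, N⁺ [He]2s²2p², Si⁺ [Ne]3s²3p¹, Mg⁺ [Ne]3s¹.
The numbers (kJ/mol): P 1907, O 3388, N 2856, Si 1577, Mg 1451.
Putting it together, IE_2: Mg < Si < P < N < O.

O, N, P, Si, Mg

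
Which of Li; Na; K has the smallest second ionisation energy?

K

After 1 electron has been removed, what remains? Li⁺ is the bare [He] core; Na⁺ is the bare [Ne] core; K⁺ is the bare [Ar] core.
All of these are removing an electron from a noble-gas core or deeper; the smaller core (lower principal quantum number) is held far more tightly, and within a period the higher nuclear charge binds the same core more tightly.
The numbers (kJ/mol): Li 7298, Na 4562, K 3052.
So the second ionization energies run K < Na < Li.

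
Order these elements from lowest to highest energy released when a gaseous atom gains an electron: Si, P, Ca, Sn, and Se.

Ca < P < Sn < Si < Se

Si is in period 3, group 14; P is in period 3, group 15; Ca is in period 4, group 2; Se is in period 4, group 16; Sn is in period 5, group 14.
Electron affinity generally becomes more exothermic across a period toward the halogens and less exothermic down a group.
Neither a single period nor a single group — weigh both effects.
P > Ca: both effects reinforce here, so P is clearly the higher of the two.
Sn > P: this pair runs against the simple trend — see the exception note.
Si > Sn: Si sits above Sn in group 14, so the down-group effect alone puts Si higher.
Se > Si: the two effects oppose for this pair; the across-period effect wins (195 vs 134 kJ/mol).
Note the exception: Sn has a higher electron affinity than P, contrary to the simple trend — adding an electron to P's half-filled np³ subshell costs electron-pairing energy.
Note the exception: Si has a higher electron affinity than P, contrary to the simple trend — adding an electron to P's half-filled 3p³ is unfavourable, so Si (3p²) has the more exothermic EA.
Approximate values (kJ/mol): Si 134, P 72, Ca 2, Se 195, Sn 107.
So from lowest to highest: Ca < P < Sn < Si < Se.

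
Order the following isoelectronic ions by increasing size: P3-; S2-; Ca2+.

All of these have 18 electrons, so size is governed by nuclear charge alone: the more protons, the stronger the pull on the same electron cloud, and the smaller the ion.
Nuclear charges: Ca2+ (Z=20), S2- (Z=16), P3- (Z=15).
Smallest to largest: Ca2+ < S2- < P3-.

Ca2+ < S2- < P3-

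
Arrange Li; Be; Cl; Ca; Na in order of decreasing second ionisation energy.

Li > Na > Cl > Be > Ca

IE_2 is the cost of taking one more electron from the +1 cation: Li⁺ is the bare [He] core; Be⁺ still has 1 valence electron; Cl⁺ still has 6 valence electrons; Ca⁺ still has 1 valence electron; Na⁺ is the bare [Ne] core.
Core electrons are held far more tightly than valence electrons, so Na and Li top the IE_2 order.
Valence configurations: Be⁺ [He]2s¹, Cl⁺ [Ne]3s²3p⁴, Ca⁺ [Ar]4s¹.
Tabulated IE_2 (kJ/mol): Li 7298, Be 1757, Cl 2298, Ca 1145, Na 4562.
Overall IE_2 order: Ca < Be < Cl < Na < Li.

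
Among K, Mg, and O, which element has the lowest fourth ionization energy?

K

Consider each +3 ion: K³⁺ is already 2 electrons into the core; Mg³⁺ is already 1 electron into the core; O³⁺ still has 3 valence electrons.
Usually core removal costs more than valence removal, but here the competition is close: a tightly held n=2 valence electron can cost more to remove than an n=3 core electron, so the actual values have to decide it.
Approximate IE_4 values (kJ/mol): K 5877, Mg 10543, O 7469.
Putting it together, IE_4: K < O < Mg.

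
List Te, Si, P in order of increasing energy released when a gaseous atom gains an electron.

P, Si, Te

Si is in period 3, group 14; P is in period 3, group 15; Te is in period 5, group 16.
EA tends to increase across a period and decrease down a group, though the pattern is less regular than for IE or radius.
These span different periods and groups, so the two trends combine.
Si > P: this pair runs against the simple trend — see the exception note.
Te > Si: the two effects oppose for this pair; the across-period effect wins (190 vs 134 kJ/mol).
Note the exception: Si has a higher electron affinity than P, contrary to the simple trend — adding an electron to P's half-filled 3p³ is unfavourable, so Si (3p²) has the more exothermic EA.
Tabulated electron affinity (kJ/mol): Si 134, P 72, Te 190.
So from lowest to highest: P < Si < Te.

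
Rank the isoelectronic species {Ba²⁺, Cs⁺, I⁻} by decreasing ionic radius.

I⁻, Cs⁺, Ba²⁺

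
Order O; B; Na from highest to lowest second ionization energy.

Consider each +1 ion: O⁺ still has 5 valence electrons; B⁺ still has 2 valence electrons; Na⁺ is the bare [Ne] core.
Pulling an electron out of a noble-gas core costs far more than removing a remaining valence electron, so Na sits at the high end of IE_2.
Valence configurations: O⁺ [He]2s²2p³, B⁺ [He]2s².
The numbers (kJ/mol): O 3388, B 2427, Na 4562.
Putting it together, IE_2: B < O < Na.

Na > O > B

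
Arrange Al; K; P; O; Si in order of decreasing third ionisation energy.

After 2 electrons have been removed, what remains? Al²⁺ still has 1 valence electron; K²⁺ is already 1 electron into the core; P²⁺ still has 3 valence electrons; O²⁺ still has 4 valence electrons; Si²⁺ still has 2 valence electrons.
Usually core removal costs more than valence removal, but here the competition is close: a tightly held n=2 valence electron can cost more to remove than an n=3 core electron, so the actual values have to decide it.
Valence configurations: Al²⁺ [Ne]3s¹, P²⁺ [Ne]3s²3p¹, O²⁺ [He]2s²2p², Si²⁺ [Ne]3s².
P²⁺ loses a lone 3p electron whereas Si²⁺ must break into a filled 3s² pair, so IE_3(Si) > IE_3(P) even though P has the higher nuclear charge.
Tabulated IE_3 (kJ/mol): Al 2745, K 4420, P 2914, O 5300, Si 3232.
Hence IE_3: Al < P < Si < K < O.

O, K, Si, P, Al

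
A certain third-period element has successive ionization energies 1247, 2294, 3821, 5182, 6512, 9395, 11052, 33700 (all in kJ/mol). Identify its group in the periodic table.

Look for the largest jump between consecutive ionization energies: IE8/IE7 ≈ 3.0, far larger than any earlier ratio.
That jump marks the point where a core electron is being removed. So the atom has 7 valence electrons.
A main-group element with 7 valence electrons is in group 17.

Group 17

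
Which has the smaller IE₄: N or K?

K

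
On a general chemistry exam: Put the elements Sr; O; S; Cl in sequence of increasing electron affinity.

Sr < O < S < Cl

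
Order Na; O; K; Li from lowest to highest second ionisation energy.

K < O < Na < Li

The second ionization energy removes an electron from the +1 ion. For each element: Na⁺ is the bare [Ne] core; O⁺ still has 5 valence electrons; K⁺ is the bare [Ar] core; Li⁺ is the bare [He] core.
Usually core removal costs more than valence removal, but here the competition is close: a tightly held n=2 valence electron can cost more to remove than an n=3 core electron, so the actual values have to decide it.
Approximate IE_2 values (kJ/mol): Na 4562, O 3388, K 3052, Li 7298.
Hence IE_2: K < O < Na < Li.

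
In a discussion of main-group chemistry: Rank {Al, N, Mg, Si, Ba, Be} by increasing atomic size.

Be is in period 2, group 2; N is in period 2, group 15; Mg is in period 3, group 2; Al is in period 3, group 13; Si is in period 3, group 14; Ba is in period 6, group 2.
Atomic radius shrinks across a period as nuclear charge pulls the same shell inward, and grows down a group as new shells are added.
These span different periods and groups, so the two trends combine.
Be > N: both are in period 2; the period trend gives Be the larger value.
Si > Be: period and group pull opposite ways; the down-group shift dominates (116 vs 102 pm).
Al > Si: both are in period 3; the period trend gives Al the larger value.
Mg > Al: Mg lies to the left of Al in period 3, so the across-period effect alone puts Mg larger.
Ba > Mg: they share group 2; the group trend gives Ba the larger value.
For reference (pm): Be 102, N 71, Mg 139, Al 126, Si 116, Ba 196.
So from smallest to largest: N < Be < Si < Al < Mg < Ba.

N < Be < Si < Al < Mg < Ba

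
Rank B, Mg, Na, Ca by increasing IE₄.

Ca < Na < Mg < B

The fourth ionization energy removes an electron from the +3 ion. For each element: B³⁺ is the bare [He] core; Mg³⁺ is already 1 electron into the core; Na³⁺ is already 2 electrons into the core; Ca³⁺ is already 1 electron into the core.
All of these are removing an electron from a noble-gas core or deeper; the smaller core (lower principal quantum number) is held far more tightly, and within a period the higher nuclear charge binds the same core more tightly.
Approximate IE_4 values (kJ/mol): B 25026, Mg 10543, Na 9543, Ca 6491.
Hence IE_4: Ca < Na < Mg < B.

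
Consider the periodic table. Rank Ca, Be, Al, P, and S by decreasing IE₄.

Be > Al > Ca > P > S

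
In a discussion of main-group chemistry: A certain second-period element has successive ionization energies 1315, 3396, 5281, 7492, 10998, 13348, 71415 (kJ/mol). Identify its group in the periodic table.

Group 16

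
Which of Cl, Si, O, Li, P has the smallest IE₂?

Si

IE_2 is the cost of taking one more electron from the +1 cation: Cl⁺ still has 6 valence electrons; Si⁺ still has 3 valence electrons; O⁺ still has 5 valence electrons; Li⁺ is the bare [He] core; P⁺ still has 4 valence electrons.
Pulling an electron out of a noble-gas core costs far more than removing a remaining valence electron, so Li sits at the high end of IE_2.
Valence configurations: Cl⁺ [Ne]3s²3p⁴, Si⁺ [Ne]3s²3p¹, O⁺ [He]2s²2p³, P⁺ [Ne]3s²3p².
Tabulated IE_2 (kJ/mol): Cl 2298, Si 1577, O 3388, Li 7298, P 1907.
Hence IE_2: Si < P < Cl < O < Li.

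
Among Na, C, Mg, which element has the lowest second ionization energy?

Mg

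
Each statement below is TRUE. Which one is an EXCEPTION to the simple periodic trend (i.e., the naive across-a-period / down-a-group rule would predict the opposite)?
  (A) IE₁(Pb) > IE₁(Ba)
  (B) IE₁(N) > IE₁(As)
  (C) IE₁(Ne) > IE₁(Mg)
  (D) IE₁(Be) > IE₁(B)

The general trend: first ionization energy increases across a period and decreases down a group.
(A) Pb (period 6, group 14) vs Ba (period 6, group 2): the stated order agrees with the simple trend.
(B) N (period 2, group 15) vs As (period 4, group 15): the stated order agrees with the simple trend.
(C) Ne (period 2, group 18) vs Mg (period 3, group 2): the stated order agrees with the simple trend.
(D) Be (period 2, group 2) vs B (period 2, group 13): the stated order contradicts the simple trend.
The exception is (D): removing B's lone 2p electron is easier than breaking Be's filled 2s².

(D)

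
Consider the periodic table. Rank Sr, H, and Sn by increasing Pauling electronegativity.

H is in period 1, group 1; Sr is in period 5, group 2; Sn is in period 5, group 14.
Smaller atoms with higher effective nuclear charge are more electronegative.
Neither a single period nor a single group — weigh both effects.
Sn > Sr: Sn lies to the right of Sr in period 5, so the across-period effect alone puts Sn higher.
H > Sn: period and group pull opposite ways; the down-group shift dominates (2.20 vs 1.96).
For reference (Pauling): H 2.20, Sr 0.95, Sn 1.96.
So from lowest to highest: Sr < Sn < H.

Sr < Sn < H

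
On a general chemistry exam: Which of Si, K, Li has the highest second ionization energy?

Li

IE_2 is the cost of taking one more electron from the +1 cation: Si⁺ still has 3 valence electrons; K⁺ is the bare [Ar] core; Li⁺ is the bare [He] core.
Core electrons are held far more tightly than valence electrons, so K and Li top the IE_2 order.
The numbers (kJ/mol): Si 1577, K 3052, Li 7298.
Putting it together, IE_2: Si < K < Li.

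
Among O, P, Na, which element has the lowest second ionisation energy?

The second ionization energy removes an electron from the +1 ion. For each element: O⁺ still has 5 valence electrons; P⁺ still has 4 valence electrons; Na⁺ is the bare [Ne] core.
Breaking into a closed-shell core is much more expensive than removing a leftover valence electron — Na has the largest IE_2 here.
Valence configurations: O⁺ [He]2s²2p³, P⁺ [Ne]3s²3p².
The numbers (kJ/mol): O 3388, P 1907, Na 4562.
Hence IE_2: P < O < Na.

P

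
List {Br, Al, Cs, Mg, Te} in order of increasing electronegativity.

Cs < Mg < Al < Te < Br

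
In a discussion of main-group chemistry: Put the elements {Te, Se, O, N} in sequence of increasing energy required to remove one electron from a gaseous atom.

Removing the outermost electron gets harder across a period and easier down a group.
These span different periods and groups, so the two trends combine.
Se > Te: Se sits above Te in group 16, so the down-group effect alone puts Se higher.
O > Se: they share group 16; the group trend gives O the larger value.
N > O: this pair runs against the simple trend — see the exception note.
Note the exception: N has a higher first ionization energy than O, contrary to the simple trend — pairing an electron in O's 2p⁴ costs repulsion energy, so O ionizes more easily than half-filled N (2p³).
For reference (kJ/mol): N 1402, O 1314, Se 941, Te 869.
So from lowest to highest: Te < Se < O < N.

Te < Se < O < N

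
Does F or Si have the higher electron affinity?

F

F is in period 2, group 17; Si is in period 3, group 14.
Electron affinity generally becomes more exothermic across a period toward the halogens and less exothermic down a group.
These span different periods and groups, so the two trends combine.
F > Si: both effects reinforce here, so F is clearly the higher of the two.
Tabulated electron affinity (kJ/mol): F 328, Si 134.
So F has the higher electron affinity (F > Si).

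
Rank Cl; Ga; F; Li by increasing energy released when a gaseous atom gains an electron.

Ga, Li, F, Cl

Li is in period 2, group 1; F is in period 2, group 17; Cl is in period 3, group 17; Ga is in period 4, group 13.
Adding an electron releases more energy for atoms nearer the top right (short of the noble gases).
Here both period and group differ, so the two effects have to be weighed against each other.
Li > Ga: period and group pull opposite ways; the down-group shift dominates (60 vs 29 kJ/mol).
F > Li: both are in period 2; the period trend gives F the larger value.
Cl > F: this pair runs against the simple trend — see the exception note.
Note the exception: Cl has a higher electron affinity than F, contrary to the simple trend — F's small 2p subshell makes the incoming electron feel strong e⁻–e⁻ repulsion, so Cl actually releases more energy on gaining an electron.
Approximate values (kJ/mol): Li 60, F 328, Cl 349, Ga 29.
So from lowest to highest: Ga < Li < F < Cl.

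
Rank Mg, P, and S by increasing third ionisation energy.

The third ionization energy removes an electron from the +2 ion. For each element: Mg²⁺ is the bare [Ne] core; P²⁺ still has 3 valence electrons; S²⁺ still has 4 valence electrons.
Core electrons are held far more tightly than valence electrons, so Mg tops the IE_3 order.
Valence configurations: P²⁺ [Ne]3s²3p¹, S²⁺ [Ne]3s²3p².
Tabulated IE_3 (kJ/mol): Mg 7733, P 2914, S 3357.
Overall IE_3 order: P < S < Mg.

P < S < Mg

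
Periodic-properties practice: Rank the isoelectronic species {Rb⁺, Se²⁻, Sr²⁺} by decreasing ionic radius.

Se²⁻, Rb⁺, Sr²⁺

All of these have 36 electrons, so size is governed by nuclear charge alone: the more protons, the stronger the pull on the same electron cloud, and the smaller the ion.
Nuclear charges: Sr²⁺ (Z=38), Rb⁺ (Z=37), Se²⁻ (Z=34).
Largest to smallest: Se²⁻ > Rb⁺ > Sr²⁺.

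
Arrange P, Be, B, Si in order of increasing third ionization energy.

The third ionization energy removes an electron from the +2 ion. For each element: P²⁺ still has 3 valence electrons; Be²⁺ is the bare [He] core; B²⁺ still has 1 valence electron; Si²⁺ still has 2 valence electrons.
Breaking into a closed-shell core is much more expensive than removing a leftover valence electron — Be has the largest IE_3 here.
Valence configurations: P²⁺ [Ne]3s²3p¹, B²⁺ [He]2s¹, Si²⁺ [Ne]3s².
P²⁺ loses a lone 3p electron whereas Si²⁺ must break into a filled 3s² pair, so IE_3(Si) > IE_3(P) even though P has the higher nuclear charge.
Approximate IE_3 values (kJ/mol): P 2914, Be 14849, B 3660, Si 3232.
So the third ionization energies run P < Si < B < Be.

P, Si, B, Be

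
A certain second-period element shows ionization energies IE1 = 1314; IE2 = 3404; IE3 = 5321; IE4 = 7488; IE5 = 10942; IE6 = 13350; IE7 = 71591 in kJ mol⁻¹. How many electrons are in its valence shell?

6

Look for the largest jump between consecutive ionization energies: IE7/IE6 ≈ 5.4, far larger than any earlier ratio.
That jump marks the point where a core electron is being removed. So the atom has 6 valence electrons.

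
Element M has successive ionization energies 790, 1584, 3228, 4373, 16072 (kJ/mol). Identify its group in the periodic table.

Group 14

Look for the largest jump between consecutive ionization energies: IE5/IE4 ≈ 3.7, far larger than any earlier ratio.
That jump marks the point where a core electron is being removed. So the atom has 4 valence electrons.
A main-group element with 4 valence electrons is in group 14.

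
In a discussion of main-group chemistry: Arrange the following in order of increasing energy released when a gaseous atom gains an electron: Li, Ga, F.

Ga < Li < F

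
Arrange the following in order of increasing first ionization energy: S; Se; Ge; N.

N is in period 2, group 15; S is in period 3, group 16; Ge is in period 4, group 14; Se is in period 4, group 16.
IE₁ increases left→right with effective nuclear charge and decreases top→bottom as the valence shell moves farther out.
Neither a single period nor a single group — weigh both effects.
Se > Ge: both are in period 4; the period trend gives Se the larger value.
S > Se: they share group 16; the group trend gives S the larger value.
N > S: the two effects oppose for this pair; the down-group effect wins (1402 vs 1000 kJ/mol).
For reference (kJ/mol): N 1402, S 1000, Ge 762, Se 941.
So from lowest to highest: Ge < Se < S < N.

Ge < Se < S < N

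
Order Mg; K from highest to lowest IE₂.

K > Mg

IE_2 is the cost of taking one more electron from the +1 cation: Mg⁺ still has 1 valence electron; K⁺ is the bare [Ar] core.
Pulling an electron out of a noble-gas core costs far more than removing a remaining valence electron, so K sits at the high end of IE_2.
Approximate IE_2 values (kJ/mol): Mg 1451, K 3052.
Overall IE_2 order: Mg < K.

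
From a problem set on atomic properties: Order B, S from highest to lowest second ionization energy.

B > S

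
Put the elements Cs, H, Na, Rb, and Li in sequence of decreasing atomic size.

H is in period 1, group 1; Li is in period 2, group 1; Na is in period 3, group 1; Rb is in period 5, group 1; Cs is in period 6, group 1.
Atomic radius shrinks across a period as nuclear charge pulls the same shell inward, and grows down a group as new shells are added.
All are in group 1, so atomic radius increases down the group.
So from largest to smallest: Cs > Rb > Na > Li > H.

Cs, Rb, Na, Li, H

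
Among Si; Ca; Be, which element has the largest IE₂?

Be

Consider each +1 ion: Si⁺ still has 3 valence electrons; Ca⁺ still has 1 valence electron; Be⁺ still has 1 valence electron.
All are still removing valence electrons, so compare the +1 ions as you would atoms: IE_2 generally rises across a period (higher Z_eff) and falls down a group (larger shell), subject to the usual subshell exceptions.
Valence configurations: Si⁺ [Ne]3s²3p¹, Ca⁺ [Ar]4s¹, Be⁺ [He]2s¹.
Approximate IE_2 values (kJ/mol): Si 1577, Ca 1145, Be 1757.
Overall IE_2 order: Ca < Si < Be.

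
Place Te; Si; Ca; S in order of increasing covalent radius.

S, Si, Te, Ca

Atomic radius shrinks across a period as nuclear charge pulls the same shell inward, and grows down a group as new shells are added.
Here both period and group differ, so the two effects have to be weighed against each other.
Si > S: both are in period 3; the period trend gives Si the larger value.
Te > Si: period and group pull opposite ways; the down-group shift dominates (136 vs 116 pm).
Ca > Te: the two effects oppose for this pair; the across-period effect wins (171 vs 136 pm).
Tabulated atomic radius (pm): Si 116, S 103, Ca 171, Te 136.
So from smallest to largest: S < Si < Te < Ca.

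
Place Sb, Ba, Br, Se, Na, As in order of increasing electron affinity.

Ba, Na, As, Sb, Se, Br

Na is in period 3, group 1; As is in period 4, group 15; Se is in period 4, group 16; Br is in period 4, group 17; Sb is in period 5, group 15; Ba is in period 6, group 2.
Adding an electron releases more energy for atoms nearer the top right (short of the noble gases).
Neither a single period nor a single group — weigh both effects.
Na > Ba: the two effects oppose for this pair; the down-group effect wins (53 vs 14 kJ/mol).
As > Na: period and group pull opposite ways; the across-period shift dominates (78 vs 53 kJ/mol).
Sb > As: this pair runs against the simple trend — see the exception note.
Se > Sb: relative to Sb, both the across-period and down-group shifts push Se's electron affinity up.
Br > Se: both are in period 4; the period trend gives Br the larger value.
Note the exception: Sb has a higher electron affinity than As, contrary to the simple trend — both are half-filled np³, but the pairing/repulsion penalty for the added electron shrinks as the p orbitals become larger and more diffuse down the group, and for Sb that outweighs the weaker nuclear attraction.
Approximate values (kJ/mol): Na 53, As 78, Se 195, Br 325, Sb 103, Ba 14.
So from lowest to highest: Ba < Na < As < Sb < Se < Br.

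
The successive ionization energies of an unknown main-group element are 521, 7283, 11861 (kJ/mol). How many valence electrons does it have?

1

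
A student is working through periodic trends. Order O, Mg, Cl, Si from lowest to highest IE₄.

Si < Cl < O < Mg

IE_4 is the cost of taking one more electron from the +3 cation: O³⁺ still has 3 valence electrons; Mg³⁺ is already 1 electron into the core; Cl³⁺ still has 4 valence electrons; Si³⁺ still has 1 valence electron.
Breaking into a closed-shell core is much more expensive than removing a leftover valence electron — Mg has the largest IE_4 here.
Valence configurations: O³⁺ [He]2s²2p¹, Cl³⁺ [Ne]3s²3p², Si³⁺ [Ne]3s¹.
The numbers (kJ/mol): O 7469, Mg 10543, Cl 5159, Si 4356.
Hence IE_4: Si < Cl < O < Mg.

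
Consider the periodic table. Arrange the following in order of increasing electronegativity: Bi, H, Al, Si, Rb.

Rb < Al < Si < Bi < H

Smaller atoms with higher effective nuclear charge are more electronegative.
Here both period and group differ, so the two effects have to be weighed against each other.
Al > Rb: relative to Rb, both the across-period and down-group shifts push Al's electronegativity up.
Si > Al: both are in period 3; the period trend gives Si the larger value.
Bi > Si: the two effects oppose for this pair; the across-period effect wins (2.02 vs 1.90).
H > Bi: period and group pull opposite ways; the down-group shift dominates (2.20 vs 2.02).
For reference (Pauling): H 2.20, Al 1.61, Si 1.90, Rb 0.82, Bi 2.02.
So from lowest to highest: Rb < Al < Si < Bi < H.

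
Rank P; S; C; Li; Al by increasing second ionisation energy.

Al < P < S < C < Li

IE_2 is the cost of taking one more electron from the +1 cation: P⁺ still has 4 valence electrons; S⁺ still has 5 valence electrons; C⁺ still has 3 valence electrons; Li⁺ is the bare [He] core; Al⁺ still has 2 valence electrons.
Breaking into a closed-shell core is much more expensive than removing a leftover valence electron — Li has the largest IE_2 here.
Valence configurations: P⁺ [Ne]3s²3p², S⁺ [Ne]3s²3p³, C⁺ [He]2s²2p¹, Al⁺ [Ne]3s².
Tabulated IE_2 (kJ/mol): P 1907, S 2252, C 2353, Li 7298, Al 1817.
Hence IE_2: Al < P < S < C < Li.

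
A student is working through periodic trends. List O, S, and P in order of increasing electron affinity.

P, O, S

O is in period 2, group 16; P is in period 3, group 15; S is in period 3, group 16.
EA tends to increase across a period and decrease down a group, though the pattern is less regular than for IE or radius.
Here both period and group differ, so the two effects have to be weighed against each other.
O > P: relative to P, both the across-period and down-group shifts push O's electron affinity up.
S > O: this pair runs against the simple trend — see the exception note.
Note the exception: S has a higher electron affinity than O, contrary to the simple trend — the compact 2p subshell of O repels the added electron more than S's larger 3p does.
Approximate values (kJ/mol): O 141, P 72, S 200.
So from lowest to highest: P < O < S.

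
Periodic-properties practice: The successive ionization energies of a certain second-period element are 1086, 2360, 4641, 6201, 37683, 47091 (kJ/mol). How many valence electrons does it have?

4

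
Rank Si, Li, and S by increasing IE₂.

Si, S, Li

Consider each +1 ion: Si⁺ still has 3 valence electrons; Li⁺ is the bare [He] core; S⁺ still has 5 valence electrons.
Core electrons are held far more tightly than valence electrons, so Li tops the IE_2 order.
Valence configurations: Si⁺ [Ne]3s²3p¹, S⁺ [Ne]3s²3p³.
Approximate IE_2 values (kJ/mol): Si 1577, Li 7298, S 2252.
Overall IE_2 order: Si < S < Li.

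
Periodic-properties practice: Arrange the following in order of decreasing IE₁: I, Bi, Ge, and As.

I, As, Ge, Bi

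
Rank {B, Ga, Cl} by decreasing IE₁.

Cl, B, Ga

Removing the outermost electron gets harder across a period and easier down a group.
Neither a single period nor a single group — weigh both effects.
B > Ga: they share group 13; the group trend gives B the larger value.
Cl > B: the two effects oppose for this pair; the across-period effect wins (1251 vs 801 kJ/mol).
Approximate values (kJ/mol): B 801, Cl 1251, Ga 579.
So from highest to lowest: Cl > B > Ga.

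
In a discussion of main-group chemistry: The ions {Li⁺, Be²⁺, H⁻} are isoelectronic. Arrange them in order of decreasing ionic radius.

H⁻, Li⁺, Be²⁺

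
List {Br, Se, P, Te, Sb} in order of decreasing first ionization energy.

P is in period 3, group 15; Se is in period 4, group 16; Br is in period 4, group 17; Sb is in period 5, group 15; Te is in period 5, group 16.
First ionization energy rises across a period (greater Z_eff holds electrons more tightly) and falls down a group (valence electrons are farther from the nucleus).
Neither a single period nor a single group — weigh both effects.
Te > Sb: both are in period 5; the period trend gives Te the larger value.
Se > Te: Se sits above Te in group 16, so the down-group effect alone puts Se higher.
P > Se: period and group pull opposite ways; the down-group shift dominates (1012 vs 941 kJ/mol).
Br > P: period and group pull opposite ways; the across-period shift dominates (1140 vs 1012 kJ/mol).
Tabulated first ionization energy (kJ/mol): P 1012, Se 941, Br 1140, Sb 831, Te 869.
So from highest to lowest: Br > P > Se > Te > Sb.

Br > P > Se > Te > Sb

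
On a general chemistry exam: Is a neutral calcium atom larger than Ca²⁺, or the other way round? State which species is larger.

Ca

Forming Ca²⁺ removes 2 electrons from Ca. Fewer electrons for the same nuclear charge means less shielding and a higher Z_eff on the remaining electrons, and for main-group metals the entire outer shell is lost.
A cation is smaller than its parent atom: Ca²⁺ < Ca.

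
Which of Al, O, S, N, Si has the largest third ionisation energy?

O

The third ionization energy removes an electron from the +2 ion. For each element: Al²⁺ still has 1 valence electron; O²⁺ still has 4 valence electrons; S²⁺ still has 4 valence electrons; N²⁺ still has 3 valence electrons; Si²⁺ still has 2 valence electrons.
All are still removing valence electrons, so compare the +2 ions as you would atoms: IE_3 generally rises across a period (higher Z_eff) and falls down a group (larger shell), subject to the usual subshell exceptions.
Valence configurations: Al²⁺ [Ne]3s¹, O²⁺ [He]2s²2p², S²⁺ [Ne]3s²3p², N²⁺ [He]2s²2p¹, Si²⁺ [Ne]3s².
The numbers (kJ/mol): Al 2745, O 5300, S 3357, N 4578, Si 3232.
So the third ionization energies run Al < Si < S < N < O.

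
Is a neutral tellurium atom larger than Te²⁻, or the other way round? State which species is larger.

Forming Te²⁻ adds 2 electrons to Te. More electron–electron repulsion in the same shell, with unchanged nuclear charge, lets the cloud expand.
An anion is larger than its parent atom: Te²⁻ > Te.

Te²⁻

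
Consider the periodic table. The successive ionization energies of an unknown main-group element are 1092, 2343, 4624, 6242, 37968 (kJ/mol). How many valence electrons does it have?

4

Look for the largest jump between consecutive ionization energies: IE5/IE4 ≈ 6.1, far larger than any earlier ratio.
That jump marks the point where a core electron is being removed. So the atom has 4 valence electrons.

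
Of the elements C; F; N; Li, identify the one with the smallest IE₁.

Li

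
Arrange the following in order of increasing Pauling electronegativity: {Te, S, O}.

O is in period 2, group 16; S is in period 3, group 16; Te is in period 5, group 16.
EN rises left→right (higher Z_eff, smaller atoms) and falls top→bottom (larger, more shielded atoms).
All are in group 16, so electronegativity increases up the group.
So from lowest to highest: Te < S < O.

Te < S < O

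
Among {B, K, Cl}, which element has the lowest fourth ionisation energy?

Cl

After 3 electrons have been removed, what remains? B³⁺ is the bare [He] core; K³⁺ is already 2 electrons into the core; Cl³⁺ still has 4 valence electrons.
Pulling an electron out of a noble-gas core costs far more than removing a remaining valence electron, so K and B sit at the high end of IE_4.
The numbers (kJ/mol): B 25026, K 5877, Cl 5159.
Overall IE_4 order: Cl < K < B.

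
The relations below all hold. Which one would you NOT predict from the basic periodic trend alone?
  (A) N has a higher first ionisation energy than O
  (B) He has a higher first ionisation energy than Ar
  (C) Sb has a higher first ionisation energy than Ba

(A)

The general trend: first ionisation energy increases across a period and decreases down a group.
(A) N (period 2, group 15) vs O (period 2, group 16): the stated order contradicts the simple trend.
(B) He (period 1, group 18) vs Ar (period 3, group 18): the stated order agrees with the simple trend.
(C) Sb (period 5, group 15) vs Ba (period 6, group 2): the stated order agrees with the simple trend.
The exception is (A): pairing an electron in O's 2p⁴ costs repulsion energy, so O ionizes more easily than half-filled N (2p³).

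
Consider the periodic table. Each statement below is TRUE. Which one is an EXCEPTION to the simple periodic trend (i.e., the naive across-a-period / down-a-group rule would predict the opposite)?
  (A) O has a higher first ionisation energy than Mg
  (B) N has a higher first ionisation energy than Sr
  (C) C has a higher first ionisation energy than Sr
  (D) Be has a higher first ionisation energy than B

(D)

The general trend: first ionisation energy increases across a period and decreases down a group.
(A) O (period 2, group 16) vs Mg (period 3, group 2): the stated order agrees with the simple trend.
(B) N (period 2, group 15) vs Sr (period 5, group 2): the stated order agrees with the simple trend.
(C) C (period 2, group 14) vs Sr (period 5, group 2): the stated order agrees with the simple trend.
(D) Be (period 2, group 2) vs B (period 2, group 13): the stated order contradicts the simple trend.
The exception is (D): removing B's lone 2p electron is easier than breaking Be's filled 2s².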